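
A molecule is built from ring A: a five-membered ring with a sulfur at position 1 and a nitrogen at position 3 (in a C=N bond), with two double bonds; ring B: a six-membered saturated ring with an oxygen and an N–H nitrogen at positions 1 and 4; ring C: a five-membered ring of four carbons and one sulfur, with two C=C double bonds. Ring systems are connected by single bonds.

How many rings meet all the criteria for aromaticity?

Ring A has a continuous p-orbital overlap around the ring; 2 ring double bonds (4 π electrons) plus a heteroatom lone pair (2) give 6 π electrons. Since 6 = 4n+2 (n=1), ring A is aromatic (thiazole).
Ring B has only sp³ atoms, so it is not fully conjugated — not aromatic (morpholine).
Ring C has a continuous p-orbital overlap around the ring; 2 ring double bonds (4 π electrons) plus a heteroatom lone pair (2) give 6 π electrons. 6 = 4(1)+2, so ring C is aromatic (thiophene).
Aromatic: A, C. Total: 2.

2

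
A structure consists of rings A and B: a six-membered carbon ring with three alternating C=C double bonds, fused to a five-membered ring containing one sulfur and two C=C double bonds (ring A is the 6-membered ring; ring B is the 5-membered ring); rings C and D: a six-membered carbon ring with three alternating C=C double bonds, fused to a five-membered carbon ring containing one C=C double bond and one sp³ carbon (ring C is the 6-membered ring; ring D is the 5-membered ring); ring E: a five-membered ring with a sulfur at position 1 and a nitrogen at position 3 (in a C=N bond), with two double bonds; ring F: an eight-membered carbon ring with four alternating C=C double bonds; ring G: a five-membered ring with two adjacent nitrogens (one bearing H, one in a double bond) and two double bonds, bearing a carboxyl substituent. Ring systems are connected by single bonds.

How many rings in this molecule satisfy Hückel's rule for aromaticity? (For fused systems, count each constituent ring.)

5

Rings A and B form a fused bicyclic system (with one sulfur) with 9 sp² atoms and 10 π electrons from ring double bonds plus a heteroatom lone pair. 10 = 4(2)+2, so the system is aromatic and both rings count as aromatic (benzothiophene).
Ring C is fully conjugated (every ring atom contributes a p orbital); 3 ring double bonds give 6 π electrons. 6 = 4(1)+2, so ring C is aromatic (benzene ring).
Ring D has one sp³ carbon, so it is not fully conjugated — not aromatic (cyclopentene ring).
Ring E is planar and fully conjugated; 2 ring double bonds (4 π electrons) plus a heteroatom lone pair (2) give 6 π electrons. 6 = 4(1)+2, so ring E is aromatic (thiazole).
Ring F has only sp² ring atoms; a planar conformation would have a fully conjugated π system of 8 electrons. But 8 = 4(2), which is 4n not 4n+2, so ring F is not aromatic (cyclooctatetraene) — cyclooctatetraene distorts into a non-planar tub to avoid antiaromaticity.
Ring G is planar and fully conjugated; 2 ring double bonds (4 π electrons) plus a heteroatom lone pair (2) give 6 π electrons. That satisfies 4n+2 with n=1, so ring G is aromatic (pyrazole).
Aromatic: A, B, C, E, G. Total: 5.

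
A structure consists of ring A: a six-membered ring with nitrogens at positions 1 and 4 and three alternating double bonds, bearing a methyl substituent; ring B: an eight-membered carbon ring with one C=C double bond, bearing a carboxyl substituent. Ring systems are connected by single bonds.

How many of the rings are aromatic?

1

Ring A is fully conjugated (every ring atom contributes a p orbital); 3 ring double bonds give 6 π electrons. That satisfies 4n+2 with n=1, so ring A is aromatic (pyrazine).
Ring B has six sp³ carbons, so it is not fully conjugated — not aromatic (cyclooctene).
Aromatic: A. Total: 1.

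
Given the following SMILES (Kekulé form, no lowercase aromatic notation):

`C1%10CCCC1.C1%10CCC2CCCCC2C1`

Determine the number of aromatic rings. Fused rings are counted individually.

0

The SMILES encodes a five-membered saturated carbon ring; two fused six-membered saturated carbon rings.
The 5-membered ring has only sp³ atoms, so it is not fully conjugated — not aromatic (cyclopentane).
The 6-membered ring has only sp³ atoms, so it is not fully conjugated — not aromatic (cyclohexane ring).
The second 6-membered ring has only sp³ atoms, so it is not fully conjugated — not aromatic (cyclohexane ring).
None of the rings are aromatic. Total: 0.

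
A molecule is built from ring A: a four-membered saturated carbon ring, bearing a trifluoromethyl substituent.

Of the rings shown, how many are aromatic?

0

Ring A has only sp³ atoms, so it is not fully conjugated — not aromatic (cyclobutane).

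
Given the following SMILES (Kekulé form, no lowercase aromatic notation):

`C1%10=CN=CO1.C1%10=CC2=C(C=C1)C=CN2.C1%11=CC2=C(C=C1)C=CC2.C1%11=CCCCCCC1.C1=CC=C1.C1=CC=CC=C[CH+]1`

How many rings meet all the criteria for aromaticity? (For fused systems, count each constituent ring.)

5

The SMILES encodes a five-membered ring with an oxygen at position 1 and a nitrogen at position 3 (in a C=N bond), with two double bonds; a six-membered carbon ring with three alternating C=C double bonds, fused to a five-membered ring containing one N–H nitrogen and two C=C double bonds; a six-membered carbon ring with three alternating C=C double bonds, fused to a five-membered carbon ring containing one C=C double bond and one sp³ carbon; an eight-membered carbon ring with one C=C double bond; a four-membered carbon ring with two alternating C=C double bonds; a seven-membered all-carbon ring bearing a positive charge on one carbon, with three C=C double bonds.
The 5-membered ring with one oxygen and one =N– is fully conjugated (every ring atom contributes a p orbital); 2 ring double bonds (4 π electrons) plus a heteroatom lone pair (2) give 6 π electrons. That satisfies 4n+2 with n=1, so it is aromatic (oxazole).
The fused 6/5-membered bicyclic (with one N–H) is a single π system with 9 sp² atoms and 10 π electrons from ring double bonds plus a heteroatom lone pair. 10 = 4(2)+2, so the system is aromatic and both rings count as aromatic (indole).
The 6-membered ring is fully conjugated (every ring atom contributes a p orbital); 3 ring double bonds give 6 π electrons. Since 6 = 4n+2 (n=1), it is aromatic (benzene ring).
The 5-membered ring has one sp³ carbon, so it is not fully conjugated — not aromatic (cyclopentene ring).
The 8-membered ring has six sp³ carbons, so it is not fully conjugated — not aromatic (cyclooctene).
The 4-membered ring has only sp² ring atoms; a planar conformation would have a fully conjugated π system of 4 electrons. But 4 = 4(1), which is 4n not 4n+2, so it is not aromatic (cyclobutadiene) — cyclobutadiene is antiaromatic and distorts to a rectangle.
The 7-membered ring is fully conjugated (every ring atom contributes a p orbital); 3 ring double bonds (6 π electrons) plus the carbocation's empty p orbital (0, but keeps the ring conjugated) give 6 π electrons. Since 6 = 4n+2 (n=1), it is aromatic (tropylium cation).
5 of the 8 rings are aromatic. Total: 5.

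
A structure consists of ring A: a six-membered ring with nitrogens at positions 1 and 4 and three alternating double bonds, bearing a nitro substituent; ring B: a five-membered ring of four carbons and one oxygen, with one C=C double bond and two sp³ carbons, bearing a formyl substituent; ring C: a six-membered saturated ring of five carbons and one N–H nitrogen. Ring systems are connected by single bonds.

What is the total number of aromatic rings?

1

Ring A is planar and fully conjugated; 3 ring double bonds give 6 π electrons. Since 6 = 4n+2 (n=1), ring A is aromatic (pyrazine).
Ring B has two sp³ carbons, so it is not fully conjugated — not aromatic (2,3-dihydrofuran).
Ring C has only sp³ atoms, so it is not fully conjugated — not aromatic (piperidine).
Aromatic: A. Total: 1.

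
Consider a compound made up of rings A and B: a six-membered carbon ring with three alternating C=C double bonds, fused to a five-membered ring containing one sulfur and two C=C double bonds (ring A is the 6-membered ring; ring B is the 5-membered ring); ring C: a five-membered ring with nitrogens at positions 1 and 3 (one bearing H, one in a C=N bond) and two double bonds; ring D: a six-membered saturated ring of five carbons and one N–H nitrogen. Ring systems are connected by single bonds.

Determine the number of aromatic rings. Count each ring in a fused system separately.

3

Rings A and B form a fused bicyclic system (with one sulfur) with 9 sp² atoms and 10 π electrons from ring double bonds plus a heteroatom lone pair. 10 = 4(2)+2, so the system is aromatic and both rings count as aromatic (benzothiophene).
Ring C is planar and fully conjugated; 2 ring double bonds (4 π electrons) plus a heteroatom lone pair (2) give 6 π electrons. Since 6 = 4n+2 (n=1), ring C is aromatic (imidazole).
Ring D has only sp³ atoms, so it is not fully conjugated — not aromatic (piperidine).
Aromatic: A, B, C. Total: 3.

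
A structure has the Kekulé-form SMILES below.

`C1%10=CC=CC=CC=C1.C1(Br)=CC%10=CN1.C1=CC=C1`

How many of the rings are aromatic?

1

The SMILES encodes an eight-membered carbon ring with four alternating C=C double bonds; a five-membered ring of four carbons and one nitrogen bearing a hydrogen, with two C=C double bonds; a four-membered carbon ring with two alternating C=C double bonds.
The 8-membered ring has only sp² ring atoms; a planar conformation would have a fully conjugated π system of 8 electrons. But 8 = 4(2), which is 4n not 4n+2, so it is not aromatic (cyclooctatetraene) — cyclooctatetraene distorts into a non-planar tub to avoid antiaromaticity.
The 5-membered ring with one N–H is fully conjugated (every ring atom contributes a p orbital); 2 ring double bonds (4 π electrons) plus a heteroatom lone pair (2) give 6 π electrons. 6 = 4(1)+2, so it is aromatic (pyrrole).
The 4-membered ring has only sp² ring atoms; a planar conformation would have a fully conjugated π system of 4 electrons. But 4 = 4(1), which is 4n not 4n+2, so it is not aromatic (cyclobutadiene) — cyclobutadiene is antiaromatic and distorts to a rectangle.
1 of the 3 rings is aromatic. Total: 1.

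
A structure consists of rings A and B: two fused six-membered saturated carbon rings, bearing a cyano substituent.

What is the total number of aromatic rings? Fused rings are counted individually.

0

Ring A has only sp³ atoms, so it is not fully conjugated — not aromatic (cyclohexane ring).
Ring B has only sp³ atoms, so it is not fully conjugated — not aromatic (cyclohexane ring).
No ring is aromatic. Total: 0.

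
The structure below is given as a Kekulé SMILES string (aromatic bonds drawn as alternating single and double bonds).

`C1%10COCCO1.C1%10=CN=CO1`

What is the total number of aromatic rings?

The SMILES encodes a six-membered saturated ring with oxygens at positions 1 and 4; a five-membered ring with an oxygen at position 1 and a nitrogen at position 3 (in a C=N bond), with two double bonds.
The 6-membered ring with two oxygens (1,4) has only sp³ atoms, so it is not fully conjugated — not aromatic (1,4-dioxane).
The 5-membered ring with one oxygen and one =N– is planar and fully conjugated; 2 ring double bonds (4 π electrons) plus a heteroatom lone pair (2) give 6 π electrons. 6 = 4(1)+2, so it is aromatic (oxazole).
1 of the 2 rings is aromatic. Total: 1.

1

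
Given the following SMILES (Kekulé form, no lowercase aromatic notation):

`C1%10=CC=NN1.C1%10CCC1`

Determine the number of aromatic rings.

1

The SMILES encodes a five-membered ring with two adjacent nitrogens (one bearing H, one in a double bond) and two double bonds; a four-membered saturated carbon ring.
The 5-membered ring with two adjacent nitrogens (one N–H, one =N–) is fully conjugated (every ring atom contributes a p orbital); 2 ring double bonds (4 π electrons) plus a heteroatom lone pair (2) give 6 π electrons. 6 = 4(1)+2, so it is aromatic (pyrazole).
The 4-membered ring has only sp³ atoms, so it is not fully conjugated — not aromatic (cyclobutane).
1 of the 2 rings is aromatic. Total: 1.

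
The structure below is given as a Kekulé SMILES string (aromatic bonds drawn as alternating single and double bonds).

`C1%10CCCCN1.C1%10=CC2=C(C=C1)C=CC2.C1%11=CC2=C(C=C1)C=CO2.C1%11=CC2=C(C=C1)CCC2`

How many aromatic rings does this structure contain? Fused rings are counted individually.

4

The SMILES encodes a six-membered saturated ring of five carbons and one N–H nitrogen; a six-membered carbon ring with three alternating C=C double bonds, fused to a five-membered carbon ring containing one C=C double bond and one sp³ carbon; a six-membered carbon ring with three alternating C=C double bonds, fused to a five-membered ring containing one oxygen and two C=C double bonds; a six-membered carbon ring with three alternating C=C double bonds, fused to a saturated five-membered carbon ring.
The 6-membered ring with one N–H has only sp³ atoms, so it is not fully conjugated — not aromatic (piperidine).
The 6-membered ring is planar and fully conjugated; 3 ring double bonds give 6 π electrons. That satisfies 4n+2 with n=1, so it is aromatic (benzene ring).
The 5-membered ring has one sp³ carbon, so it is not fully conjugated — not aromatic (cyclopentene ring).
The fused 6/5-membered bicyclic (with one oxygen) is a single π system with 9 sp² atoms and 10 π electrons from ring double bonds plus a heteroatom lone pair. 10 = 4(2)+2, so the system is aromatic and both rings count as aromatic (benzofuran).
The second 6-membered ring has a continuous p-orbital overlap around the ring; 3 ring double bonds give 6 π electrons. 6 = 4(1)+2, so it is aromatic (benzene ring).
The second 5-membered ring has three sp³ carbons, so it is not fully conjugated — not aromatic (cyclopentane ring).
4 of the 7 rings are aromatic. Total: 4.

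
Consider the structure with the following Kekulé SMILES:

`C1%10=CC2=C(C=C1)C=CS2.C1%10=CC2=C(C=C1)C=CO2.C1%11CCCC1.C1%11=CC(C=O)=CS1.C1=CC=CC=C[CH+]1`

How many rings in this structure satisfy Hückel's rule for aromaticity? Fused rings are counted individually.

6

The SMILES encodes a six-membered carbon ring with three alternating C=C double bonds, fused to a five-membered ring containing one sulfur and two C=C double bonds; a six-membered carbon ring with three alternating C=C double bonds, fused to a five-membered ring containing one oxygen and two C=C double bonds; a five-membered saturated carbon ring; a five-membered ring of four carbons and one sulfur, with two C=C double bonds; a seven-membered all-carbon ring bearing a positive charge on one carbon, with three C=C double bonds.
The fused 6/5-membered bicyclic (with one sulfur) is a single π system with 9 sp² atoms and 10 π electrons from ring double bonds plus a heteroatom lone pair. 10 = 4(2)+2, so the system is aromatic and both rings count as aromatic (benzothiophene).
The fused 6/5-membered bicyclic (with one oxygen) is a single π system with 9 sp² atoms and 10 π electrons from ring double bonds plus a heteroatom lone pair. 10 = 4(2)+2, so the system is aromatic and both rings count as aromatic (benzofuran).
The 5-membered ring has only sp³ atoms, so it is not fully conjugated — not aromatic (cyclopentane).
The 5-membered ring with one sulfur is fully conjugated (every ring atom contributes a p orbital); 2 ring double bonds (4 π electrons) plus a heteroatom lone pair (2) give 6 π electrons. Since 6 = 4n+2 (n=1), it is aromatic (thiophene).
The 7-membered ring is fully conjugated (every ring atom contributes a p orbital); 3 ring double bonds (6 π electrons) plus the carbocation's empty p orbital (0, but keeps the ring conjugated) give 6 π electrons. Since 6 = 4n+2 (n=1), it is aromatic (tropylium cation).
6 of the 7 rings are aromatic. Total: 6.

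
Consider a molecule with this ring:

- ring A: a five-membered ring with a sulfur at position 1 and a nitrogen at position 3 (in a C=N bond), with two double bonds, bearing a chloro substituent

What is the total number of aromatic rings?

1

Ring A is planar and fully conjugated; 2 ring double bonds (4 π electrons) plus a heteroatom lone pair (2) give 6 π electrons. 6 = 4(1)+2, so ring A is aromatic (thiazole).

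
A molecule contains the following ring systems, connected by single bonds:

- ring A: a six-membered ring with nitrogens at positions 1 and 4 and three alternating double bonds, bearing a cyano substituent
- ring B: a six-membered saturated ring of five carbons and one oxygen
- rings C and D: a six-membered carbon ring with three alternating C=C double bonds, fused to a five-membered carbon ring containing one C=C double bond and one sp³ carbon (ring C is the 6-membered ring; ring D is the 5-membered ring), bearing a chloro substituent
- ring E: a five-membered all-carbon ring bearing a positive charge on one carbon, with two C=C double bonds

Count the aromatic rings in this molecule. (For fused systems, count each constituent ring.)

2

Ring A is planar and fully conjugated; 3 ring double bonds give 6 π electrons. That satisfies 4n+2 with n=1, so ring A is aromatic (pyrazine).
Ring B has only sp³ atoms, so it is not fully conjugated — not aromatic (tetrahydropyran).
Ring C is planar and fully conjugated; 3 ring double bonds give 6 π electrons. 6 = 4(1)+2, so ring C is aromatic (benzene ring).
Ring D has one sp³ carbon, so it is not fully conjugated — not aromatic (cyclopentene ring).
Ring E has only sp² ring atoms; a planar conformation would have a fully conjugated π system of 4 electrons. But 4 = 4(1), which is 4n not 4n+2, so ring E is not aromatic (cyclopentadienyl cation).
Aromatic: A, C. Total: 2.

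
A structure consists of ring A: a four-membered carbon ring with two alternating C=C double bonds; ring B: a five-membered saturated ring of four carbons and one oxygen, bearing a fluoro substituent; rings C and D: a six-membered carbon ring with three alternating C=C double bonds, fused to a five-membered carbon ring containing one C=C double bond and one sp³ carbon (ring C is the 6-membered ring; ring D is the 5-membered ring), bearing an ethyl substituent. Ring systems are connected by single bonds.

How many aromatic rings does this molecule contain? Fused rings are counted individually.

1

Ring A has only sp² ring atoms; a planar conformation would have a fully conjugated π system of 4 electrons. But 4 = 4(1), which is 4n not 4n+2, so ring A is not aromatic (cyclobutadiene) — cyclobutadiene is antiaromatic and distorts to a rectangle.
Ring B has only sp³ atoms, so it is not fully conjugated — not aromatic (tetrahydrofuran).
Ring C is fully conjugated (every ring atom contributes a p orbital); 3 ring double bonds give 6 π electrons. 6 = 4(1)+2, so ring C is aromatic (benzene ring).
Ring D has one sp³ carbon, so it is not fully conjugated — not aromatic (cyclopentene ring).
Aromatic: C. Total: 1.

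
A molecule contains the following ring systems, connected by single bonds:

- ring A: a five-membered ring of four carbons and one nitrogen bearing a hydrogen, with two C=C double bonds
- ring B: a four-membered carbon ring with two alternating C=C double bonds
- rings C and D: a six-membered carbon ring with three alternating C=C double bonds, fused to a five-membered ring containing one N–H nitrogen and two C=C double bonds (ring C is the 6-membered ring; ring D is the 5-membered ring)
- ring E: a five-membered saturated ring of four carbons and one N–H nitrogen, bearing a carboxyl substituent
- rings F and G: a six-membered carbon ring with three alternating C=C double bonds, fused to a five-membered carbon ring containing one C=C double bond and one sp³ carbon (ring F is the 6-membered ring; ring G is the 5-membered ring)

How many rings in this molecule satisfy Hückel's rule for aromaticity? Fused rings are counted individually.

Ring A is fully conjugated (every ring atom contributes a p orbital); 2 ring double bonds (4 π electrons) plus a heteroatom lone pair (2) give 6 π electrons. 6 = 4(1)+2, so ring A is aromatic (pyrrole).
Ring B has only sp² ring atoms; a planar conformation would have a fully conjugated π system of 4 electrons. But 4 = 4(1), which is 4n not 4n+2, so ring B is not aromatic (cyclobutadiene) — cyclobutadiene is antiaromatic and distorts to a rectangle.
Rings C and D form a fused bicyclic system (with one N–H) with 9 sp² atoms and 10 π electrons from ring double bonds plus a heteroatom lone pair. 10 = 4(2)+2, so the system is aromatic and both rings count as aromatic (indole).
Ring E has only sp³ atoms, so it is not fully conjugated — not aromatic (pyrrolidine).
Ring F is planar and fully conjugated; 3 ring double bonds give 6 π electrons. 6 = 4(1)+2, so ring F is aromatic (benzene ring).
Ring G has one sp³ carbon, so it is not fully conjugated — not aromatic (cyclopentene ring).
Aromatic: A, C, D, F. Total: 4.

4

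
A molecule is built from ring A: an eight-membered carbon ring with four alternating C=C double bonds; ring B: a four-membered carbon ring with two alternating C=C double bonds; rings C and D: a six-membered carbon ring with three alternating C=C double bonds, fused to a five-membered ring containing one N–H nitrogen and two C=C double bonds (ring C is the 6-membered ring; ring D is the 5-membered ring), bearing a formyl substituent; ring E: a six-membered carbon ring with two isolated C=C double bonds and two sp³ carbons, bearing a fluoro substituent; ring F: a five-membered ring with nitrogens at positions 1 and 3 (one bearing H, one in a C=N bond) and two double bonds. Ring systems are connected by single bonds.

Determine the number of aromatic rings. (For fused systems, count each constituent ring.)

Ring A has only sp² ring atoms; a planar conformation would have a fully conjugated π system of 8 electrons. But 8 = 4(2), which is 4n not 4n+2, so ring A is not aromatic (cyclooctatetraene) — cyclooctatetraene distorts into a non-planar tub to avoid antiaromaticity.
Ring B has only sp² ring atoms; a planar conformation would have a fully conjugated π system of 4 electrons. But 4 = 4(1), which is 4n not 4n+2, so ring B is not aromatic (cyclobutadiene) — cyclobutadiene is antiaromatic and distorts to a rectangle.
Rings C and D form a fused bicyclic system (with one N–H) with 9 sp² atoms and 10 π electrons from ring double bonds plus a heteroatom lone pair. 10 = 4(2)+2, so the system is aromatic and both rings count as aromatic (indole).
Ring E has two sp³ carbons, so it is not fully conjugated — not aromatic (1,4-cyclohexadiene).
Ring F has a continuous p-orbital overlap around the ring; 2 ring double bonds (4 π electrons) plus a heteroatom lone pair (2) give 6 π electrons. 6 = 4(1)+2, so ring F is aromatic (imidazole).
Aromatic: C, D, F. Total: 3.

3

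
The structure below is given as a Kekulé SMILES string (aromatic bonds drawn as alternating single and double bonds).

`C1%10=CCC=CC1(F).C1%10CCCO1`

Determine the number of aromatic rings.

The SMILES encodes a six-membered carbon ring with two isolated C=C double bonds and two sp³ carbons; a five-membered saturated ring of four carbons and one oxygen.
The 6-membered ring has two sp³ carbons, so it is not fully conjugated — not aromatic (1,4-cyclohexadiene).
The 5-membered ring with one oxygen has only sp³ atoms, so it is not fully conjugated — not aromatic (tetrahydrofuran).
None of the rings are aromatic. Total: 0.

0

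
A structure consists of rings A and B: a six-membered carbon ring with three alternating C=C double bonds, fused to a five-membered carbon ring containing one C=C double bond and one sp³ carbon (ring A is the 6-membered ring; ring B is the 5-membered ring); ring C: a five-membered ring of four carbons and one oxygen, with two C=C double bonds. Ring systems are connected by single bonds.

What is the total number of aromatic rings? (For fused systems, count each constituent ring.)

2

Ring A is planar and fully conjugated; 3 ring double bonds give 6 π electrons. That satisfies 4n+2 with n=1, so ring A is aromatic (benzene ring).
Ring B has one sp³ carbon, so it is not fully conjugated — not aromatic (cyclopentene ring).
Ring C has a continuous p-orbital overlap around the ring; 2 ring double bonds (4 π electrons) plus a heteroatom lone pair (2) give 6 π electrons. That satisfies 4n+2 with n=1, so ring C is aromatic (furan).
Aromatic: A, C. Total: 2.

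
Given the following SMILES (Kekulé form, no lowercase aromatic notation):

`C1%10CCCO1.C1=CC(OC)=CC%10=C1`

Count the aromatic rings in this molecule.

1

The SMILES encodes a five-membered saturated ring of four carbons and one oxygen; a six-membered carbon ring with three alternating C=C double bonds.
The 5-membered ring with one oxygen has only sp³ atoms, so it is not fully conjugated — not aromatic (tetrahydrofuran).
The 6-membered ring has a continuous p-orbital overlap around the ring; 3 ring double bonds give 6 π electrons. 6 = 4(1)+2, so it is aromatic (benzene).
1 of the 2 rings is aromatic. Total: 1.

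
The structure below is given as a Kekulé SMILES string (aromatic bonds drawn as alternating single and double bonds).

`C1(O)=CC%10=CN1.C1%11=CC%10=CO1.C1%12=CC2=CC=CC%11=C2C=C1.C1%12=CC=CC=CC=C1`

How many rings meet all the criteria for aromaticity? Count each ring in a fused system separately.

4

The SMILES encodes a five-membered ring of four carbons and one nitrogen bearing a hydrogen, with two C=C double bonds; a five-membered ring of four carbons and one oxygen, with two C=C double bonds; two fused six-membered carbon rings, each with three alternating C=C double bonds; an eight-membered carbon ring with four alternating C=C double bonds.
The 5-membered ring with one N–H is fully conjugated (every ring atom contributes a p orbital); 2 ring double bonds (4 π electrons) plus a heteroatom lone pair (2) give 6 π electrons. Since 6 = 4n+2 (n=1), it is aromatic (pyrrole).
The 5-membered ring with one oxygen is fully conjugated (every ring atom contributes a p orbital); 2 ring double bonds (4 π electrons) plus a heteroatom lone pair (2) give 6 π electrons. 6 = 4(1)+2, so it is aromatic (furan).
The fused 6/6-membered bicyclic is a single π system with 10 sp² atoms and 10 π electrons from ring double bonds. 10 = 4(2)+2, so the system is aromatic and both rings count as aromatic (naphthalene).
The 8-membered ring has only sp² ring atoms; a planar conformation would have a fully conjugated π system of 8 electrons. But 8 = 4(2), which is 4n not 4n+2, so it is not aromatic (cyclooctatetraene) — cyclooctatetraene distorts into a non-planar tub to avoid antiaromaticity.
4 of the 5 rings are aromatic. Total: 4.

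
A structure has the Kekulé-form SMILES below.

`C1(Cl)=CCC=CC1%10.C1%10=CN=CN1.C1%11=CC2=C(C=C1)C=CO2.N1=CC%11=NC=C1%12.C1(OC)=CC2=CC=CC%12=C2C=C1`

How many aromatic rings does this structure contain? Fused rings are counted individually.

6

The SMILES encodes a six-membered carbon ring with two isolated C=C double bonds and two sp³ carbons; a five-membered ring with nitrogens at positions 1 and 3 (one bearing H, one in a C=N bond) and two double bonds; a six-membered carbon ring with three alternating C=C double bonds, fused to a five-membered ring containing one oxygen and two C=C double bonds; a six-membered ring with nitrogens at positions 1 and 4 and three alternating double bonds; two fused six-membered carbon rings, each with three alternating C=C double bonds.
The 6-membered ring has two sp³ carbons, so it is not fully conjugated — not aromatic (1,4-cyclohexadiene).
The 5-membered ring with two nitrogens (one N–H, one =N–) is fully conjugated (every ring atom contributes a p orbital); 2 ring double bonds (4 π electrons) plus a heteroatom lone pair (2) give 6 π electrons. Since 6 = 4n+2 (n=1), it is aromatic (imidazole).
The fused 6/5-membered bicyclic (with one oxygen) is a single π system with 9 sp² atoms and 10 π electrons from ring double bonds plus a heteroatom lone pair. 10 = 4(2)+2, so the system is aromatic and both rings count as aromatic (benzofuran).
The 6-membered ring with two nitrogens (1,4) has a continuous p-orbital overlap around the ring; 3 ring double bonds give 6 π electrons. Since 6 = 4n+2 (n=1), it is aromatic (pyrazine).
The fused 6/6-membered bicyclic is a single π system with 10 sp² atoms and 10 π electrons from ring double bonds. 10 = 4(2)+2, so the system is aromatic and both rings count as aromatic (naphthalene).
6 of the 7 rings are aromatic. Total: 6.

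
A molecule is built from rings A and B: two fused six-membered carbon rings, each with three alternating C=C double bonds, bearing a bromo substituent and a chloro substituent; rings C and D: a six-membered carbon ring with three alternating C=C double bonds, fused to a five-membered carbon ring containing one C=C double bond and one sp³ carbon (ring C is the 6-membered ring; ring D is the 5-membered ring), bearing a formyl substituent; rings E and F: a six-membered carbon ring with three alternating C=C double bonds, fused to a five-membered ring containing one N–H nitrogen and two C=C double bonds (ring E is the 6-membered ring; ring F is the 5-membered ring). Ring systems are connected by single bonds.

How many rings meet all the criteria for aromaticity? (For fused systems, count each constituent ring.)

5

Rings A and B form a fused bicyclic system with 10 sp² atoms and 10 π electrons from ring double bonds. 10 = 4(2)+2, so the system is aromatic and both rings count as aromatic (naphthalene).
Ring C is fully conjugated (every ring atom contributes a p orbital); 3 ring double bonds give 6 π electrons. 6 = 4(1)+2, so ring C is aromatic (benzene ring).
Ring D has one sp³ carbon, so it is not fully conjugated — not aromatic (cyclopentene ring).
Rings E and F form a fused bicyclic system (with one N–H) with 9 sp² atoms and 10 π electrons from ring double bonds plus a heteroatom lone pair. 10 = 4(2)+2, so the system is aromatic and both rings count as aromatic (indole).
Aromatic: A, B, C, E, F. Total: 5.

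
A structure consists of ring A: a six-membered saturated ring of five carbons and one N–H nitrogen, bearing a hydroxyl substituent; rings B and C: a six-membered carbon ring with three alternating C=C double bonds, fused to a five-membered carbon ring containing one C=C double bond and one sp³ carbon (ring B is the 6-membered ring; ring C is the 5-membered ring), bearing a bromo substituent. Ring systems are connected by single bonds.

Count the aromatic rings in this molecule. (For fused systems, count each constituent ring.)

1

Ring A has only sp³ atoms, so it is not fully conjugated — not aromatic (piperidine).
Ring B has a continuous p-orbital overlap around the ring; 3 ring double bonds give 6 π electrons. That satisfies 4n+2 with n=1, so ring B is aromatic (benzene ring).
Ring C has one sp³ carbon, so it is not fully conjugated — not aromatic (cyclopentene ring).
Aromatic: B. Total: 1.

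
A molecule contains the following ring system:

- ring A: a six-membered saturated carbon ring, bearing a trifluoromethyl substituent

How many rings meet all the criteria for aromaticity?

0

Ring A has only sp³ atoms, so it is not fully conjugated — not aromatic (cyclohexane).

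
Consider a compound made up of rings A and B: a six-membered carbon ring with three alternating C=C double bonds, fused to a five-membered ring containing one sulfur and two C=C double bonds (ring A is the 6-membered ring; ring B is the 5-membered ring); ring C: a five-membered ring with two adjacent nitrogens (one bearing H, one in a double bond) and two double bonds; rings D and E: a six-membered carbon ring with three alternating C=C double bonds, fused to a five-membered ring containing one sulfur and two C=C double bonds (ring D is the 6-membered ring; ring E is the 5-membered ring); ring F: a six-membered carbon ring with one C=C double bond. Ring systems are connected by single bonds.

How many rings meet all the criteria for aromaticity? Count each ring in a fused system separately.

Rings A and B form a fused bicyclic system (with one sulfur) with 9 sp² atoms and 10 π electrons from ring double bonds plus a heteroatom lone pair. 10 = 4(2)+2, so the system is aromatic and both rings count as aromatic (benzothiophene).
Ring C is planar and fully conjugated; 2 ring double bonds (4 π electrons) plus a heteroatom lone pair (2) give 6 π electrons. 6 = 4(1)+2, so ring C is aromatic (pyrazole).
Rings D and E form a fused bicyclic system (with one sulfur) with 9 sp² atoms and 10 π electrons from ring double bonds plus a heteroatom lone pair. 10 = 4(2)+2, so the system is aromatic and both rings count as aromatic (benzothiophene).
Ring F has four sp³ carbons, so it is not fully conjugated — not aromatic (cyclohexene).
Aromatic: A, B, C, D, E. Total: 5.

5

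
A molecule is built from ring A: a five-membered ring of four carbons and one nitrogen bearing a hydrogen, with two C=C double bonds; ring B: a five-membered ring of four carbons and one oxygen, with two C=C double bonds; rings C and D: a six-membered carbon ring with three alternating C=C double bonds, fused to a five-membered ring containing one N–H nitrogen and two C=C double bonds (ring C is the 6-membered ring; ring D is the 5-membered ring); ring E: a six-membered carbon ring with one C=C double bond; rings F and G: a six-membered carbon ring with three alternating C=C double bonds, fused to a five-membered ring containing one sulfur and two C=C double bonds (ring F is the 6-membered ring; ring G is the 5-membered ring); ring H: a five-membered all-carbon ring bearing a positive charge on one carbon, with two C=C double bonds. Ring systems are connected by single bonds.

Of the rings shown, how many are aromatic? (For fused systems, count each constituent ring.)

6

Ring A is fully conjugated (every ring atom contributes a p orbital); 2 ring double bonds (4 π electrons) plus a heteroatom lone pair (2) give 6 π electrons. That satisfies 4n+2 with n=1, so ring A is aromatic (pyrrole).
Ring B is fully conjugated (every ring atom contributes a p orbital); 2 ring double bonds (4 π electrons) plus a heteroatom lone pair (2) give 6 π electrons. That satisfies 4n+2 with n=1, so ring B is aromatic (furan).
Rings C and D form a fused bicyclic system (with one N–H) with 9 sp² atoms and 10 π electrons from ring double bonds plus a heteroatom lone pair. 10 = 4(2)+2, so the system is aromatic and both rings count as aromatic (indole).
Ring E has four sp³ carbons, so it is not fully conjugated — not aromatic (cyclohexene).
Rings F and G form a fused bicyclic system (with one sulfur) with 9 sp² atoms and 10 π electrons from ring double bonds plus a heteroatom lone pair. 10 = 4(2)+2, so the system is aromatic and both rings count as aromatic (benzothiophene).
Ring H has only sp² ring atoms; a planar conformation would have a fully conjugated π system of 4 electrons. But 4 = 4(1), which is 4n not 4n+2, so ring H is not aromatic (cyclopentadienyl cation).
Aromatic: A, B, C, D, F, G. Total: 6.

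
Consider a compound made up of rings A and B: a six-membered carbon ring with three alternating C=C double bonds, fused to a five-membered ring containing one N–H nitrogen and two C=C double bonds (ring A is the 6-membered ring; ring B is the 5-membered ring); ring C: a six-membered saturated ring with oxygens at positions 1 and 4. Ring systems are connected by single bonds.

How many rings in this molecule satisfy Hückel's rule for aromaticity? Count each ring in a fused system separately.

Rings A and B form a fused bicyclic system (with one N–H) with 9 sp² atoms and 10 π electrons from ring double bonds plus a heteroatom lone pair. 10 = 4(2)+2, so the system is aromatic and both rings count as aromatic (indole).
Ring C has only sp³ atoms, so it is not fully conjugated — not aromatic (1,4-dioxane).
Aromatic: A, B. Total: 2.

2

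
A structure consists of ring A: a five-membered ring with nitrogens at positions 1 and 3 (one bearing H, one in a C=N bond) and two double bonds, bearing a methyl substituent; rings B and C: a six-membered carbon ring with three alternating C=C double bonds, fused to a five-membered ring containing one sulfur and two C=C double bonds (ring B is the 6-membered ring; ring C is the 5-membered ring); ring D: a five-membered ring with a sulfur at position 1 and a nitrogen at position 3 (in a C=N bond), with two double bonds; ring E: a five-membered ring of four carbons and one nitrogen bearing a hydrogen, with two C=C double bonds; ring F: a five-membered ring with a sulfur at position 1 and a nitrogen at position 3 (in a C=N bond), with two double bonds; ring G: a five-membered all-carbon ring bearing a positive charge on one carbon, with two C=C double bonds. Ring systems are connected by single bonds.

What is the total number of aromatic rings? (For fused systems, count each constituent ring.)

Ring A has a continuous p-orbital overlap around the ring; 2 ring double bonds (4 π electrons) plus a heteroatom lone pair (2) give 6 π electrons. Since 6 = 4n+2 (n=1), ring A is aromatic (imidazole).
Rings B and C form a fused bicyclic system (with one sulfur) with 9 sp² atoms and 10 π electrons from ring double bonds plus a heteroatom lone pair. 10 = 4(2)+2, so the system is aromatic and both rings count as aromatic (benzothiophene).
Ring D is fully conjugated (every ring atom contributes a p orbital); 2 ring double bonds (4 π electrons) plus a heteroatom lone pair (2) give 6 π electrons. That satisfies 4n+2 with n=1, so ring D is aromatic (thiazole).
Ring E is fully conjugated (every ring atom contributes a p orbital); 2 ring double bonds (4 π electrons) plus a heteroatom lone pair (2) give 6 π electrons. Since 6 = 4n+2 (n=1), ring E is aromatic (pyrrole).
Ring F is planar and fully conjugated; 2 ring double bonds (4 π electrons) plus a heteroatom lone pair (2) give 6 π electrons. 6 = 4(1)+2, so ring F is aromatic (thiazole).
Ring G has only sp² ring atoms; a planar conformation would have a fully conjugated π system of 4 electrons. But 4 = 4(1), which is 4n not 4n+2, so ring G is not aromatic (cyclopentadienyl cation).
Aromatic: A, B, C, D, E, F. Total: 6.

6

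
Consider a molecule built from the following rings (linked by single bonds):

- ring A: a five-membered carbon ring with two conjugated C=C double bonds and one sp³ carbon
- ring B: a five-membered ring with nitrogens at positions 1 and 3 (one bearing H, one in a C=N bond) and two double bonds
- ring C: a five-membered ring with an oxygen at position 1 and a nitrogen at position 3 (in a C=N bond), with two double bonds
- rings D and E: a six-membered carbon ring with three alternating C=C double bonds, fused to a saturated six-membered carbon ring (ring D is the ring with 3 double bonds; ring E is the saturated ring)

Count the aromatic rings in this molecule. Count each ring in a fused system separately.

Ring A has one sp³ carbon, so it is not fully conjugated — not aromatic (cyclopentadiene).
Ring B is planar and fully conjugated; 2 ring double bonds (4 π electrons) plus a heteroatom lone pair (2) give 6 π electrons. Since 6 = 4n+2 (n=1), ring B is aromatic (imidazole).
Ring C is planar and fully conjugated; 2 ring double bonds (4 π electrons) plus a heteroatom lone pair (2) give 6 π electrons. 6 = 4(1)+2, so ring C is aromatic (oxazole).
Ring D has a continuous p-orbital overlap around the ring; 3 ring double bonds give 6 π electrons. 6 = 4(1)+2, so ring D is aromatic (benzene ring).
Ring E has four sp³ carbons, so it is not fully conjugated — not aromatic (cyclohexane ring).
Aromatic: B, C, D. Total: 3.

3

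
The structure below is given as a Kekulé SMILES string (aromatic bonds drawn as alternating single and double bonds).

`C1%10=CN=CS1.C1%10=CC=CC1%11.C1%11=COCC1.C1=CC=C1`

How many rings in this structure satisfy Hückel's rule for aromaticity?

1

The SMILES encodes a five-membered ring with a sulfur at position 1 and a nitrogen at position 3 (in a C=N bond), with two double bonds; a five-membered carbon ring with two conjugated C=C double bonds and one sp³ carbon; a five-membered ring of four carbons and one oxygen, with one C=C double bond and two sp³ carbons; a four-membered carbon ring with two alternating C=C double bonds.
The 5-membered ring with one sulfur and one =N– has a continuous p-orbital overlap around the ring; 2 ring double bonds (4 π electrons) plus a heteroatom lone pair (2) give 6 π electrons. That satisfies 4n+2 with n=1, so it is aromatic (thiazole).
The 5-membered ring has one sp³ carbon, so it is not fully conjugated — not aromatic (cyclopentadiene).
The 5-membered ring with one oxygen has two sp³ carbons, so it is not fully conjugated — not aromatic (2,3-dihydrofuran).
The 4-membered ring has only sp² ring atoms; a planar conformation would have a fully conjugated π system of 4 electrons. But 4 = 4(1), which is 4n not 4n+2, so it is not aromatic (cyclobutadiene) — cyclobutadiene is antiaromatic and distorts to a rectangle.
1 of the 4 rings is aromatic. Total: 1.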